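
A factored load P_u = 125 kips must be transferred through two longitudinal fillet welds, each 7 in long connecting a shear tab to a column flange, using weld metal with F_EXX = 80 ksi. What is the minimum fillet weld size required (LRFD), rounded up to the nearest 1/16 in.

w = 3/8 in

Total weld length L = 14 in.
Required throat t_e = P_u / (φ × 0.6 F_EXX × L) = 125 / (0.75 × 0.6 × 80 × 14) = 0.248 in.
Required leg w = t_e / 0.707 = 0.3508 in → use 3/8 in.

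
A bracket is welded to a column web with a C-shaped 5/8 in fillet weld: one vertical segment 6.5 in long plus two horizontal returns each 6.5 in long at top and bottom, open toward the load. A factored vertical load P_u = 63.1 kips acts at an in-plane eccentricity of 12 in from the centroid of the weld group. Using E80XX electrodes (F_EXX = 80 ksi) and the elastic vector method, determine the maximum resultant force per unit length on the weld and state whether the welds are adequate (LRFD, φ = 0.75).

Total weld length L_w = 19.5 in. Treat welds as unit-width lines.
Centroid: x̄ = 2×6.5×3.25 / 19.5 = 2.167 in from the vertical weld.
Polar moment about centroid: J = I_x + I_y = [6.5³/12 + 2×6.5×3.25²] + [6.5×2.167² + 2(6.5³/12 + 6.5×1.083²)] = 251.7 in³.
Direct shear f_v = P/L_w = 63.1 / 19.5 = 3.236 kip/in (vertical).
Torsion M = P·e = 63.1 × 12 = 757.2 kip·in.
Critical point at (x, y) = (4.333, 3.25) from centroid. f_tx = M·y/J = 9.776 kip/in; f_ty = M·x/J = 13.03 kip/in.
Resultant f_max = √[f_tx² + (f_v + f_ty)²] = √[9.776² + (3.236 + 13.03)²] = 18.98 kip/in.
Capacity per unit length: φr_n = 0.75 × 0.6 × 80 × (0.707 × 0.625) = 15.91 kip/in.
18.98 > 15.91 → NOT adequate.

f_max ≈ 19 kip/in; NOT adequate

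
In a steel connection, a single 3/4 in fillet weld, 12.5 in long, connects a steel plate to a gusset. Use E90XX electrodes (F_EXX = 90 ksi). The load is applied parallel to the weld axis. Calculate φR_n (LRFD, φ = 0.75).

Effective throat t_e = 0.707 × 0.75 = 0.5302 in.
Total length L = 12.5 in; A_we = 0.5302 × 12.5 = 6.628 in².
F_nw = 0.6 F_EXX = 0.6 × 90 = 54 ksi.
φR_n = 0.75 × 54 × 6.628 = 268.4 kip.

φR_n ≈ 268 kip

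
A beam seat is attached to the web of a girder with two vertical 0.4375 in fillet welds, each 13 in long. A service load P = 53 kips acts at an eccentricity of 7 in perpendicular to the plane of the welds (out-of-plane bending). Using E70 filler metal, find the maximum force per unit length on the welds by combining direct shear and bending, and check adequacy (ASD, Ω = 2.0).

f_max ≈ 6.89 kip/in; NOT adequate

E70XX → F_EXX = 70 ksi.
L_w = 2 × 13 = 26 in; section modulus (unit throat) S = 2 × L²/6 = 56.33 in².
Direct shear f_v = P/L_w = 53/26 = 2.038 kip/in.
Moment M = P × e = 53 × 7 = 371 kip·in; bending f_b = M/S = 6.586 kip/in.
f_max = √(f_v² + f_b²) = √(2.038² + 6.586²) = 6.894 kip/in.
r_n/Ω = (1/2.0) × 0.6 × 70 × (0.707 × 0.4375) = 6.496 kip/in → NOT adequate.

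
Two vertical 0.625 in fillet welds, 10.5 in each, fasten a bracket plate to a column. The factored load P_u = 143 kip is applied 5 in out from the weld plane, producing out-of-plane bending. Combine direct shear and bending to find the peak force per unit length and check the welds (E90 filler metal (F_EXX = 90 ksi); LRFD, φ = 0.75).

f_max ≈ 20.6 kip/in; NOT adequate

L_w = 2 × 10.5 = 21 in; section modulus (unit throat) S = 2 × L²/6 = 36.75 in².
Direct shear f_v = P/L_w = 143/21 = 6.81 kip/in.
Moment M = P × e = 143 × 5 = 715 kip·in; bending f_b = M/S = 19.46 kip/in.
f_max = √(f_v² + f_b²) = √(6.81² + 19.46²) = 20.61 kip/in.
φr_n = 0.75 × 0.6 × 90 × (0.707 × 0.625) = 17.9 kip/in → NOT adequate.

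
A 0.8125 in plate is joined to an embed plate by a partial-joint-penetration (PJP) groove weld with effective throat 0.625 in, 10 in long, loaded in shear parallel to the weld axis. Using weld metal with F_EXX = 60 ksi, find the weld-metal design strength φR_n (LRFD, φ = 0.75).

Effective throat (given) t_e = 0.625 in.
A_we = 0.625 × 10 = 6.25 in².
F_nw = 0.6 F_EXX = 36 ksi.
φR_n = 0.75 × 36 × 6.25 = 168.8 kips.

φR_n ≈ 169 kips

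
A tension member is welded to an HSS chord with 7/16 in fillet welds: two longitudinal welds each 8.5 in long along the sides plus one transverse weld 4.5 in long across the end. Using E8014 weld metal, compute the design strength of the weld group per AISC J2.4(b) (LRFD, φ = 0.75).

E80XX → F_EXX = 80 ksi.
t_e = 0.707 × 0.4375 = 0.3093 in.
R_nwl = 0.6 × 80 × 0.3093 × 17 = 252.4 kip (longitudinal, 2 welds).
R_nwt = 0.6 × 80 × 0.3093 × 4.5 = 66.81 kip (transverse, base value).
(i) R_nwl + R_nwt = 319.2 kip; (ii) 0.85 R_nwl + 1.5 R_nwt = 314.8 kip.
R_n = max = 319.2 kip [governs: (i)]; φR_n = 239.4 kip.

φR_n ≈ 239 kip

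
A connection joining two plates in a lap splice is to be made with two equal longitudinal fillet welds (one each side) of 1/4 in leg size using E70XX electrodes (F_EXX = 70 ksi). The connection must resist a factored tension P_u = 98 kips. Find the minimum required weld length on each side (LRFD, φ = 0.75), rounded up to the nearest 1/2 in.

Throat t_e = 0.707 × 0.25 = 0.1767 in.
φr_n = 0.75 × 0.6 × 70 × 0.1767 = 5.568 kips/in.
L_req = P_u / φr_n = 98 / 5.568 = 17.6 in total.
Per side: 17.6 / 2 = 8.801 in.
Round up → use L = 9 in on each side.

L = 9 in on each side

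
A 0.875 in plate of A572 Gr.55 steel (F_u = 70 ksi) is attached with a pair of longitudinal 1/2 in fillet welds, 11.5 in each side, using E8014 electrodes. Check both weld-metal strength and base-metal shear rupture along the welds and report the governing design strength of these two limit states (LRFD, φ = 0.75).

E80XX → F_EXX = 80 ksi.
t_e = 0.707 × 0.5 = 0.3535 in; L = 23 in.
Weld metal: φR_n = 0.75 × 0.6 × 80 × 0.3535 × 23 = 292.7 kip.
Base metal (shear rupture): φR_n = 0.75 × 0.6 × 70 × 0.875 × 23 = 633.9 kip.
Governing: weld metal.

φR_n ≈ 293 kip (weld metal governs)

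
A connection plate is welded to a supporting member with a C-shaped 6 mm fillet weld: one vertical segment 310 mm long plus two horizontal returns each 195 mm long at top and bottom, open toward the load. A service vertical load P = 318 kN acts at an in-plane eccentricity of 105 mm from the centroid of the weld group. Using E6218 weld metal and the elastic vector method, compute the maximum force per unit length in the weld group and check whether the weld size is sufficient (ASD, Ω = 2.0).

f_max ≈ 849 N/mm; NOT adequate

E62XX → F_EXX = 620 MPa.
Total weld length L_w = 700 mm. Treat welds as unit-width lines.
Centroid: x̄ = 2×195×97.5 / 700 = 54.32 mm from the vertical weld.
Polar moment about centroid: J = I_x + I_y = [310³/12 + 2×195×155²] + [310×54.32² + 2(195³/12 + 195×43.18²)] = 14730000 mm³.
Direct shear f_v = P/L_w = 318×10³ / 700 = 454.3 N/mm (vertical).
Torsion M = P·e = 318×10³ × 105 = 33390000 N·mm.
Critical point at (x, y) = (140.7, 155) from centroid. f_tx = M·y/J = 351.4 N/mm; f_ty = M·x/J = 318.9 N/mm.
Resultant f_max = √[f_tx² + (f_v + f_ty)²] = √[351.4² + (454.3 + 318.9)²] = 849.3 N/mm.
Capacity per unit length: r_n/Ω = (1/2.0) × 0.6 × 620 × (0.707 × 6) = 789 N/mm.
849.3 > 789 → NOT adequate.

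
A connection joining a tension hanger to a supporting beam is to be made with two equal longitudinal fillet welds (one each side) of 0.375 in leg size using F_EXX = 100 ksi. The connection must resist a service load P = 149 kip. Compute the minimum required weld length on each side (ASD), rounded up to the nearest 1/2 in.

Throat t_e = 0.707 × 0.375 = 0.2651 in.
r_n/Ω = (0.6 × 100 × 0.2651) / 2.0 = 7.954 kip/in.
L_req = P / (r_n/Ω) = 149 / 7.954 = 18.73 in total.
Per side: 18.73 / 2 = 9.367 in.
Round up → use L = 9.5 in on each side.

L = 9.5 in on each side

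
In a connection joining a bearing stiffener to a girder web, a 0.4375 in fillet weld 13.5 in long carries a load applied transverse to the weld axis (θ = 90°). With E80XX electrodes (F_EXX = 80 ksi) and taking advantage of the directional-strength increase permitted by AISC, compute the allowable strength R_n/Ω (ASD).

t_e = 0.707 × 0.4375 = 0.3093 in; A_we = 0.3093 × 13.5 = 4.176 in².
Directional factor: 1.0 + 0.5 sin^1.5(90°) = 1.5.
F_nw = 0.6 × 80 × 1.5 = 72 ksi.
R_n/Ω = (72 × 4.176) / 2.0 = 150.3 kip.

R_n/Ω ≈ 150 kip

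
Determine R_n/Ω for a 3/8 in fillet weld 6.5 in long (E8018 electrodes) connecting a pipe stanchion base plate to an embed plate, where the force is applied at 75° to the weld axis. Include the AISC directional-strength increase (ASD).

R_n/Ω ≈ 61 kip

E80XX → F_EXX = 80 ksi.
t_e = 0.707 × 0.375 = 0.2651 in; A_we = 0.2651 × 6.5 = 1.723 in².
Directional factor: 1.0 + 0.5 sin^1.5(75°) = 1.475.
F_nw = 0.6 × 80 × 1.475 = 70.78 ksi.
R_n/Ω = (70.78 × 1.723) / 2.0 = 60.99 kip.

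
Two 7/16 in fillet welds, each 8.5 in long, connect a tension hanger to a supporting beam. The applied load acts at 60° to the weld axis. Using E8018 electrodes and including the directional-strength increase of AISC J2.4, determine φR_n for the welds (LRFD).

φR_n ≈ 266 kip

E80XX → F_EXX = 80 ksi.
t_e = 0.707 × 0.4375 = 0.3093 in; A_we = 0.3093 × 17 = 5.258 in².
Directional factor: 1.0 + 0.5 sin^1.5(60°) = 1.403.
F_nw = 0.6 × 80 × 1.403 = 67.34 ksi.
φR_n = 0.75 × 67.34 × 5.258 = 265.6 kip.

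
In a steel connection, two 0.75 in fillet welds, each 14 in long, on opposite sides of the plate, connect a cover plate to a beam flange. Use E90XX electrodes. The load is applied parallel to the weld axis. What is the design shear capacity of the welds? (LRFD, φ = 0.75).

φR_n ≈ 601 kips

E90XX → F_EXX = 90 ksi.
Effective throat t_e = 0.707 × 0.75 = 0.5302 in.
Total length L = 28 in; A_we = 0.5302 × 28 = 14.85 in².
F_nw = 0.6 F_EXX = 0.6 × 90 = 54 ksi.
φR_n = 0.75 × 54 × 14.85 = 601.3 kips.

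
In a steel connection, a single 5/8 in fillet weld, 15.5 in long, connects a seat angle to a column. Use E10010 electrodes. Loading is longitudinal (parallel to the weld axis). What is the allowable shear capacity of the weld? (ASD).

R_n/Ω ≈ 205 kip

E100XX → F_EXX = 100 ksi.
Effective throat t_e = 0.707 × 0.625 = 0.4419 in.
Total length L = 15.5 in; A_we = 0.4419 × 15.5 = 6.849 in².
F_nw = 0.6 F_EXX = 0.6 × 100 = 60 ksi.
R_n = 60 × 6.849 = 410.9 kip; R_n/Ω = 410.9/2.0 = 205.5 kip.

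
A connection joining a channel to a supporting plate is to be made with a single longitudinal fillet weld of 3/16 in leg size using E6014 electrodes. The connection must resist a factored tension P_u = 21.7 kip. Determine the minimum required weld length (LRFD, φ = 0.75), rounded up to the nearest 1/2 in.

E60XX → F_EXX = 60 ksi.
Throat t_e = 0.707 × 0.1875 = 0.1326 in.
φr_n = 0.75 × 0.6 × 60 × 0.1326 = 3.579 kip/in.
L_req = P_u / φr_n = 21.7 / 3.579 = 6.063 in total.
Round up → use L = 6.5 in.

L = 6.5 in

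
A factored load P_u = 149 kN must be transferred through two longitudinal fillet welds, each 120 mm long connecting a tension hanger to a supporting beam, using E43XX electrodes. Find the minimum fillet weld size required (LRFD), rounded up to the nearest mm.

w = 5 mm

E43XX → F_EXX = 430 MPa.
Total weld length L = 240 mm.
Required throat t_e = P_u / (φ × 0.6 F_EXX × L) = 149 / (0.75 × 0.6 × 430 × 240 × 10⁻³) = 3.208 mm.
Required leg w = t_e / 0.707 = 4.538 mm → use 5 mm.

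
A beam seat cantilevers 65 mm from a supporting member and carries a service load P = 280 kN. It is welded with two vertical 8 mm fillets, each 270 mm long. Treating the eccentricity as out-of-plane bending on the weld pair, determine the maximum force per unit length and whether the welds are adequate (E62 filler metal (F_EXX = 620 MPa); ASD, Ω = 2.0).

L_w = 2 × 270 = 540 mm; section modulus (unit throat) S = 2 × L²/6 = 24300 mm².
Direct shear f_v = P/L_w = 280×10³/540 = 518.5 N/mm.
Moment M = P × e = 280×10³ × 65 = 18200000 N·mm; bending f_b = M/S = 749 N/mm.
f_max = √(f_v² + f_b²) = √(518.5² + 749²) = 910.9 N/mm.
r_n/Ω = (1/2.0) × 0.6 × 620 × (0.707 × 8) = 1052 N/mm → adequate.

f_max ≈ 911 N/mm; adequate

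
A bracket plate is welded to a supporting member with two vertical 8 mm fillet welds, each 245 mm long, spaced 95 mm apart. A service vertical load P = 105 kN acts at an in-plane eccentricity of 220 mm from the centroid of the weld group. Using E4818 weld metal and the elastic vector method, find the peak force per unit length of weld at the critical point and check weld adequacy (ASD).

E48XX → F_EXX = 480 MPa.
Total weld length L_w = 490 mm. Treat welds as unit-width lines.
Polar moment about centroid: J = 2[d³/12 + d(b/2)²] = 2[245³/12 + 245×47.5²] = 3557000 mm³.
Direct shear f_v = P/L_w = 105×10³ / 490 = 214.3 N/mm (vertical).
Torsion M = P·e = 105×10³ × 220 = 23100000 N·mm.
Critical point at (x, y) = (47.5, 122.5) from centroid. f_tx = M·y/J = 795.6 N/mm; f_ty = M·x/J = 308.5 N/mm.
Resultant f_max = √[f_tx² + (f_v + f_ty)²] = √[795.6² + (214.3 + 308.5)²] = 952 N/mm.
Capacity per unit length: r_n/Ω = (1/2.0) × 0.6 × 480 × (0.707 × 8) = 814.5 N/mm.
952 > 814.5 → NOT adequate.

f_max ≈ 952 N/mm; NOT adequate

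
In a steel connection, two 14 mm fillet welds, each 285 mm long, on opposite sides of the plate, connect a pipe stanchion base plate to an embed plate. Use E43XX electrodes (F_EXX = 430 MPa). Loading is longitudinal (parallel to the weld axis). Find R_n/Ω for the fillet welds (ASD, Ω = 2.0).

Effective throat t_e = 0.707 × 14 = 9.898 mm.
Total length L = 570 mm; A_we = 9.898 × 570 = 5642 mm².
F_nw = 0.6 F_EXX = 0.6 × 430 = 258 MPa.
R_n = 258 × 5642 × 10⁻³ = 1456 kN; R_n/Ω = 1456/2.0 = 727.8 kN.

R_n/Ω ≈ 728 kN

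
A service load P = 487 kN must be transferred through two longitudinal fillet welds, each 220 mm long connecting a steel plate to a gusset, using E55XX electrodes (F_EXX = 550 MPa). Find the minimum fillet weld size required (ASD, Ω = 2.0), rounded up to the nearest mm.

Total weld length L = 440 mm.
Required throat t_e = P × Ω / (0.6 F_EXX × L) = 487 × 2.0 / (0.6 × 550 × 440 × 10⁻³) = 6.708 mm.
Required leg w = t_e / 0.707 = 9.488 mm → use 10 mm.

w = 10 mm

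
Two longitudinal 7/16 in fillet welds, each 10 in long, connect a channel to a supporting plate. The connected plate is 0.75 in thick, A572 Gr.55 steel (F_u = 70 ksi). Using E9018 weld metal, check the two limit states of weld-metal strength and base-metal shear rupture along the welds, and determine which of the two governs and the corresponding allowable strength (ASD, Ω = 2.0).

E90XX → F_EXX = 90 ksi.
t_e = 0.707 × 0.4375 = 0.3093 in; L = 20 in.
Weld metal: R_n/Ω = (1/2.0) × 0.6 × 90 × 0.3093 × 20 = 167 kips.
Base metal (shear rupture): R_n/Ω = (1/2.0) × 0.6 × 70 × 0.75 × 20 = 315 kips.
Governing: weld metal.

R_n/Ω ≈ 167 kips (weld metal governs)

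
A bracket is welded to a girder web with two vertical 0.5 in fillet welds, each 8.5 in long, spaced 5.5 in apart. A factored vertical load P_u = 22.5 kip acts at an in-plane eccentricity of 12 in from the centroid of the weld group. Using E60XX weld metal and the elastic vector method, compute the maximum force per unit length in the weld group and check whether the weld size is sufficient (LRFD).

E60XX → F_EXX = 60 ksi.
Total weld length L_w = 17 in. Treat welds as unit-width lines.
Polar moment about centroid: J = 2[d³/12 + d(b/2)²] = 2[8.5³/12 + 8.5×2.75²] = 230.9 in³.
Direct shear f_v = P/L_w = 22.5 / 17 = 1.324 kip/in (vertical).
Torsion M = P·e = 22.5 × 12 = 270 kip·in.
Critical point at (x, y) = (2.75, 4.25) from centroid. f_tx = M·y/J = 4.969 kip/in; f_ty = M·x/J = 3.215 kip/in.
Resultant f_max = √[f_tx² + (f_v + f_ty)²] = √[4.969² + (1.324 + 3.215)²] = 6.73 kip/in.
Capacity per unit length: φr_n = 0.75 × 0.6 × 60 × (0.707 × 0.5) = 9.544 kip/in.
6.73 ≤ 9.544 → adequate.

f_max ≈ 6.73 kip/in; adequate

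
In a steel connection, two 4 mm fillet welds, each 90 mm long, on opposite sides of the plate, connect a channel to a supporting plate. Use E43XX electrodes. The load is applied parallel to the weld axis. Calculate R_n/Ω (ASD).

E43XX → F_EXX = 430 MPa.
Effective throat t_e = 0.707 × 4 = 2.828 mm.
Total length L = 180 mm; A_we = 2.828 × 180 = 509 mm².
F_nw = 0.6 F_EXX = 0.6 × 430 = 258 MPa.
R_n = 258 × 509 × 10⁻³ = 131.3 kN; R_n/Ω = 131.3/2.0 = 65.67 kN.

R_n/Ω ≈ 65.7 kN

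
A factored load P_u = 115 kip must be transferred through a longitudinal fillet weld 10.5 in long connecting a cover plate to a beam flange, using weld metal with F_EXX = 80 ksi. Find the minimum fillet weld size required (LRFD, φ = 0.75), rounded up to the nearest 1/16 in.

Total weld length L = 10.5 in.
Required throat t_e = P_u / (φ × 0.6 F_EXX × L) = 115 / (0.75 × 0.6 × 80 × 10.5) = 0.3042 in.
Required leg w = t_e / 0.707 = 0.4303 in → use 7/16 in.

w = 7/16 in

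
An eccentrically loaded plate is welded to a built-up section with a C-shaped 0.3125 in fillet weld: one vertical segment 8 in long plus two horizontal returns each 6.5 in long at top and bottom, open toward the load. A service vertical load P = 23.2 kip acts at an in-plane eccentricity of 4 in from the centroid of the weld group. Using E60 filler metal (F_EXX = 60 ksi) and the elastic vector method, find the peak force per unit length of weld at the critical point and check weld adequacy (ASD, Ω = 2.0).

f_max ≈ 2.53 kip/in; adequate

Total weld length L_w = 21 in. Treat welds as unit-width lines.
Centroid: x̄ = 2×6.5×3.25 / 21 = 2.012 in from the vertical weld.
Polar moment about centroid: J = I_x + I_y = [8³/12 + 2×6.5×4²] + [8×2.012² + 2(6.5³/12 + 6.5×1.238²)] = 348.7 in³.
Direct shear f_v = P/L_w = 23.2 / 21 = 1.105 kip/in (vertical).
Torsion M = P·e = 23.2 × 4 = 92.8 kip·in.
Critical point at (x, y) = (4.488, 4) from centroid. f_tx = M·y/J = 1.064 kip/in; f_ty = M·x/J = 1.194 kip/in.
Resultant f_max = √[f_tx² + (f_v + f_ty)²] = √[1.064² + (1.105 + 1.194)²] = 2.533 kip/in.
Capacity per unit length: r_n/Ω = (1/2.0) × 0.6 × 60 × (0.707 × 0.3125) = 3.977 kip/in.
2.533 ≤ 3.977 → adequate.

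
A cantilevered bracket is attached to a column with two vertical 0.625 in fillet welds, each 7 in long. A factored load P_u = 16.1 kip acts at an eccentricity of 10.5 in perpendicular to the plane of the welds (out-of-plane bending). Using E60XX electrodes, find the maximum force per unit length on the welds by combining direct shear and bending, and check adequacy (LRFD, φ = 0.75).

E60XX → F_EXX = 60 ksi.
L_w = 2 × 7 = 14 in; section modulus (unit throat) S = 2 × L²/6 = 16.33 in².
Direct shear f_v = P/L_w = 16.1/14 = 1.15 kip/in.
Moment M = P × e = 16.1 × 10.5 = 169.05 kip·in; bending f_b = M/S = 10.35 kip/in.
f_max = √(f_v² + f_b²) = √(1.15² + 10.35²) = 10.41 kip/in.
φr_n = 0.75 × 0.6 × 60 × (0.707 × 0.625) = 11.93 kip/in → adequate.

f_max ≈ 10.4 kip/in; adequate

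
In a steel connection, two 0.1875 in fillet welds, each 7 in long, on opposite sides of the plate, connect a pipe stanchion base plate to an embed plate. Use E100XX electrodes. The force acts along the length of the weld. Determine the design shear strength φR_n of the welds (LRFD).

E100XX → F_EXX = 100 ksi.
Effective throat t_e = 0.707 × 0.1875 = 0.1326 in.
Total length L = 14 in; A_we = 0.1326 × 14 = 1.856 in².
F_nw = 0.6 F_EXX = 0.6 × 100 = 60 ksi.
φR_n = 0.75 × 60 × 1.856 = 83.51 kips.

φR_n ≈ 83.5 kips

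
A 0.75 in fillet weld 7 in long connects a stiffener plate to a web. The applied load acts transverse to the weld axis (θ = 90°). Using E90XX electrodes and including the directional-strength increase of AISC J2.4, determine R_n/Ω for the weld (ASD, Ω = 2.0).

E90XX → F_EXX = 90 ksi.
t_e = 0.707 × 0.75 = 0.5302 in; A_we = 0.5302 × 7 = 3.712 in².
Directional factor: 1.0 + 0.5 sin^1.5(90°) = 1.5.
F_nw = 0.6 × 90 × 1.5 = 81 ksi.
R_n/Ω = (81 × 3.712) / 2.0 = 150.3 kip.

R_n/Ω ≈ 150 kip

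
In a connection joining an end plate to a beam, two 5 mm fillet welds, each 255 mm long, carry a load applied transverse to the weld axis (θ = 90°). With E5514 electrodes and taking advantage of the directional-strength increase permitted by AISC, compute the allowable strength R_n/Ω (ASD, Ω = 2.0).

R_n/Ω ≈ 446 kN

E55XX → F_EXX = 550 MPa.
t_e = 0.707 × 5 = 3.535 mm; A_we = 3.535 × 510 = 1803 mm².
Directional factor: 1.0 + 0.5 sin^1.5(90°) = 1.5.
F_nw = 0.6 × 550 × 1.5 = 495 MPa.
R_n/Ω = (495 × 1803) / 2.0 × 10⁻³ = 446.2 kN.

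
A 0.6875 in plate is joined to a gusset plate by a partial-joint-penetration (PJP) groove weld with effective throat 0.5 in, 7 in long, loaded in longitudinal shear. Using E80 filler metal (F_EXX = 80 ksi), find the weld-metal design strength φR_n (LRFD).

φR_n ≈ 126 kips

Effective throat (given) t_e = 0.5 in.
A_we = 0.5 × 7 = 3.5 in².
F_nw = 0.6 F_EXX = 48 ksi.
φR_n = 0.75 × 48 × 3.5 = 126 kips.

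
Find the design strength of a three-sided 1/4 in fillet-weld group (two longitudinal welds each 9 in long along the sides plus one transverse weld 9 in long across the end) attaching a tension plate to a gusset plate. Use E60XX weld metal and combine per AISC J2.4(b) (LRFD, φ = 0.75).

φR_n ≈ 137 kips

E60XX → F_EXX = 60 ksi.
t_e = 0.707 × 0.25 = 0.1767 in.
R_nwl = 0.6 × 60 × 0.1767 × 18 = 114.5 kips (longitudinal, 2 welds).
R_nwt = 0.6 × 60 × 0.1767 × 9 = 57.27 kips (transverse, base value).
(i) R_nwl + R_nwt = 171.8 kips; (ii) 0.85 R_nwl + 1.5 R_nwt = 183.3 kips.
R_n = max = 183.3 kips [governs: (ii)]; φR_n = 137.4 kips.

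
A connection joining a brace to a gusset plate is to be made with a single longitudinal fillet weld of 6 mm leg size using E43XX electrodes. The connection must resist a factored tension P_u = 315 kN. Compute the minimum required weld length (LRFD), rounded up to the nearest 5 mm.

E43XX → F_EXX = 430 MPa.
Throat t_e = 0.707 × 6 = 4.242 mm.
φr_n = 0.75 × 0.6 × 430 × 4.242 × 10⁻³ = 0.8208 kN/mm.
L_req = P_u / φr_n = 315 / 0.8208 = 383.8 mm total.
Round up → use L = 385 mm.

L = 385 mm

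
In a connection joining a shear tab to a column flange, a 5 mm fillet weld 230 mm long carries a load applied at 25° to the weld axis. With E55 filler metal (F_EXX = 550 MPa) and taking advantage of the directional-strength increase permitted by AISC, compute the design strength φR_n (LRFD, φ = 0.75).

φR_n ≈ 229 kN

t_e = 0.707 × 5 = 3.535 mm; A_we = 3.535 × 230 = 813 mm².
Directional factor: 1.0 + 0.5 sin^1.5(25°) = 1.137.
F_nw = 0.6 × 550 × 1.137 = 375.3 MPa.
φR_n = 0.75 × 375.3 × 813 × 10⁻³ = 228.9 kN.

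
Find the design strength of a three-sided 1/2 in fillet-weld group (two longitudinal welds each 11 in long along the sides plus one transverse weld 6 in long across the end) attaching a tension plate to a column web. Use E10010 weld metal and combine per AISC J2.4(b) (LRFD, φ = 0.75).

E100XX → F_EXX = 100 ksi.
t_e = 0.707 × 0.5 = 0.3535 in.
R_nwl = 0.6 × 100 × 0.3535 × 22 = 466.6 kips (longitudinal, 2 welds).
R_nwt = 0.6 × 100 × 0.3535 × 6 = 127.3 kips (transverse, base value).
(i) R_nwl + R_nwt = 593.9 kips; (ii) 0.85 R_nwl + 1.5 R_nwt = 587.5 kips.
R_n = max = 593.9 kips [governs: (i)]; φR_n = 445.4 kips.

φR_n ≈ 445 kips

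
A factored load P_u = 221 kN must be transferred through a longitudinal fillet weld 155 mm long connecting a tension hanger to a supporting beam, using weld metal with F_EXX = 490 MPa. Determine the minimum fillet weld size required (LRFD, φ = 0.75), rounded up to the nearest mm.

w = 10 mm

Total weld length L = 155 mm.
Required throat t_e = P_u / (φ × 0.6 F_EXX × L) = 221 / (0.75 × 0.6 × 490 × 155 × 10⁻³) = 6.466 mm.
Required leg w = t_e / 0.707 = 9.146 mm → use 10 mm.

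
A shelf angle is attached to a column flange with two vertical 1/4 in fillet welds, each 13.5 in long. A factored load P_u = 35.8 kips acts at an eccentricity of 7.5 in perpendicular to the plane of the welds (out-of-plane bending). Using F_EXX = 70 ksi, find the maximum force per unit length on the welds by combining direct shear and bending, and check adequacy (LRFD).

f_max ≈ 4.61 kip/in; adequate

L_w = 2 × 13.5 = 27 in; section modulus (unit throat) S = 2 × L²/6 = 60.75 in².
Direct shear f_v = P/L_w = 35.8/27 = 1.326 kip/in.
Moment M = P × e = 35.8 × 7.5 = 268.5 kip·in; bending f_b = M/S = 4.42 kip/in.
f_max = √(f_v² + f_b²) = √(1.326² + 4.42²) = 4.614 kip/in.
φr_n = 0.75 × 0.6 × 70 × (0.707 × 0.25) = 5.568 kip/in → adequate.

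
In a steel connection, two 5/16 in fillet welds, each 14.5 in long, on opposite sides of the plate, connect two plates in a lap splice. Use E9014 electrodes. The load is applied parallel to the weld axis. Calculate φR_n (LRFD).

φR_n ≈ 259 kip

E90XX → F_EXX = 90 ksi.
Effective throat t_e = 0.707 × 0.3125 = 0.2209 in.
Total length L = 29 in; A_we = 0.2209 × 29 = 6.407 in².
F_nw = 0.6 F_EXX = 0.6 × 90 = 54 ksi.
φR_n = 0.75 × 54 × 6.407 = 259.5 kip.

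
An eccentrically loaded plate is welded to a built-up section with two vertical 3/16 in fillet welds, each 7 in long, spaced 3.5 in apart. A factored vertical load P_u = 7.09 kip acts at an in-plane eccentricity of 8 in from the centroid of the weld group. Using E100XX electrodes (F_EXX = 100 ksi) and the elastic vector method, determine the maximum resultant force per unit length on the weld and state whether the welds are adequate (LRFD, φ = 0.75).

f_max ≈ 2.49 kip/in; adequate

Total weld length L_w = 14 in. Treat welds as unit-width lines.
Polar moment about centroid: J = 2[d³/12 + d(b/2)²] = 2[7³/12 + 7×1.75²] = 100 in³.
Direct shear f_v = P/L_w = 7.09 / 14 = 0.5064 kip/in (vertical).
Torsion M = P·e = 7.09 × 8 = 56.72 kip·in.
Critical point at (x, y) = (1.75, 3.5) from centroid. f_tx = M·y/J = 1.984 kip/in; f_ty = M·x/J = 0.9922 kip/in.
Resultant f_max = √[f_tx² + (f_v + f_ty)²] = √[1.984² + (0.5064 + 0.9922)²] = 2.487 kip/in.
Capacity per unit length: φr_n = 0.75 × 0.6 × 100 × (0.707 × 0.1875) = 5.965 kip/in.
2.487 ≤ 5.965 → adequate.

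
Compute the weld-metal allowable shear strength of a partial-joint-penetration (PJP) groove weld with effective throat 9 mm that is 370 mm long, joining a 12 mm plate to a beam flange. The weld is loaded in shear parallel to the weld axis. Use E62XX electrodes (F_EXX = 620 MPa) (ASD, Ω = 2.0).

R_n/Ω ≈ 619 kN

Effective throat (given) t_e = 9 mm.
A_we = 9 × 370 = 3330 mm².
F_nw = 0.6 F_EXX = 372 MPa.
R_n/Ω = (372 × 3330) / 2.0 × 10⁻³ = 619.4 kN.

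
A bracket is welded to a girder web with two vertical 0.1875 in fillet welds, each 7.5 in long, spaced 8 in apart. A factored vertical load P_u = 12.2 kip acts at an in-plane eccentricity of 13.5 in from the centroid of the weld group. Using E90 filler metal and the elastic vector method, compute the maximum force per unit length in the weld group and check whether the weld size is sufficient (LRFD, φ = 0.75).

f_max ≈ 3.55 kip/in; adequate

E90XX → F_EXX = 90 ksi.
Total weld length L_w = 15 in. Treat welds as unit-width lines.
Polar moment about centroid: J = 2[d³/12 + d(b/2)²] = 2[7.5³/12 + 7.5×4²] = 310.3 in³.
Direct shear f_v = P/L_w = 12.2 / 15 = 0.8133 kip/in (vertical).
Torsion M = P·e = 12.2 × 13.5 = 164.7 kip·in.
Critical point at (x, y) = (4, 3.75) from centroid. f_tx = M·y/J = 1.99 kip/in; f_ty = M·x/J = 2.123 kip/in.
Resultant f_max = √[f_tx² + (f_v + f_ty)²] = √[1.99² + (0.8133 + 2.123)²] = 3.547 kip/in.
Capacity per unit length: φr_n = 0.75 × 0.6 × 90 × (0.707 × 0.1875) = 5.369 kip/in.
3.547 ≤ 5.369 → adequate.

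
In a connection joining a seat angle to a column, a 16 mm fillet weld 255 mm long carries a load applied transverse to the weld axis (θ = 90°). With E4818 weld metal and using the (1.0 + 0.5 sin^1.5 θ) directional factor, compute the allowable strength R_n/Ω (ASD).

R_n/Ω ≈ 623 kN

E48XX → F_EXX = 480 MPa.
t_e = 0.707 × 16 = 11.31 mm; A_we = 11.31 × 255 = 2885 mm².
Directional factor: 1.0 + 0.5 sin^1.5(90°) = 1.5.
F_nw = 0.6 × 480 × 1.5 = 432 MPa.
R_n/Ω = (432 × 2885) / 2.0 × 10⁻³ = 623.1 kN.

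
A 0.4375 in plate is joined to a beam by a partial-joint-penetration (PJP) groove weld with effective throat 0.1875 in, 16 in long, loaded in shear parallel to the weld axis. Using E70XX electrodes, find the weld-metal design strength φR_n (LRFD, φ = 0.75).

E70XX → F_EXX = 70 ksi.
Effective throat (given) t_e = 0.1875 in.
A_we = 0.1875 × 16 = 3 in².
F_nw = 0.6 F_EXX = 42 ksi.
φR_n = 0.75 × 42 × 3 = 94.5 kips.

φR_n ≈ 94.5 kips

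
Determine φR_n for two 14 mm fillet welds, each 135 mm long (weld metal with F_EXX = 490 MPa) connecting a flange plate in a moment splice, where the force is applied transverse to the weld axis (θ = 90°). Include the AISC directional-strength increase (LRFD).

t_e = 0.707 × 14 = 9.898 mm; A_we = 9.898 × 270 = 2672 mm².
Directional factor: 1.0 + 0.5 sin^1.5(90°) = 1.5.
F_nw = 0.6 × 490 × 1.5 = 441 MPa.
φR_n = 0.75 × 441 × 2672 × 10⁻³ = 883.9 kN.

φR_n ≈ 884 kN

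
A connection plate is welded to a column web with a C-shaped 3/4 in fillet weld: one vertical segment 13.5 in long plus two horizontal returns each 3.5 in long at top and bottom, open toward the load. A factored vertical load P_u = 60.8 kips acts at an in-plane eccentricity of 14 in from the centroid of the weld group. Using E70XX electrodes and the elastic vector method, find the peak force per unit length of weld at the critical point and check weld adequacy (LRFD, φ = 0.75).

E70XX → F_EXX = 70 ksi.
Total weld length L_w = 20.5 in. Treat welds as unit-width lines.
Centroid: x̄ = 2×3.5×1.75 / 20.5 = 0.5976 in from the vertical weld.
Polar moment about centroid: J = I_x + I_y = [13.5³/12 + 2×3.5×6.75²] + [13.5×0.5976² + 2(3.5³/12 + 3.5×1.152²)] = 545.2 in³.
Direct shear f_v = P/L_w = 60.8 / 20.5 = 2.966 kip/in (vertical).
Torsion M = P·e = 60.8 × 14 = 851.2 kip·in.
Critical point at (x, y) = (2.902, 6.75) from centroid. f_tx = M·y/J = 10.54 kip/in; f_ty = M·x/J = 4.531 kip/in.
Resultant f_max = √[f_tx² + (f_v + f_ty)²] = √[10.54² + (2.966 + 4.531)²] = 12.93 kip/in.
Capacity per unit length: φr_n = 0.75 × 0.6 × 70 × (0.707 × 0.75) = 16.7 kip/in.
12.93 ≤ 16.7 → adequate.

f_max ≈ 12.9 kip/in; adequate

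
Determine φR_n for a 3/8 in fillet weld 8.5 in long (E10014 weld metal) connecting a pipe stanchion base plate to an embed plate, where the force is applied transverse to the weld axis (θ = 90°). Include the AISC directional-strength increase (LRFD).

E100XX → F_EXX = 100 ksi.
t_e = 0.707 × 0.375 = 0.2651 in; A_we = 0.2651 × 8.5 = 2.254 in².
Directional factor: 1.0 + 0.5 sin^1.5(90°) = 1.5.
F_nw = 0.6 × 100 × 1.5 = 90 ksi.
φR_n = 0.75 × 90 × 2.254 = 152.1 kip.

φR_n ≈ 152 kip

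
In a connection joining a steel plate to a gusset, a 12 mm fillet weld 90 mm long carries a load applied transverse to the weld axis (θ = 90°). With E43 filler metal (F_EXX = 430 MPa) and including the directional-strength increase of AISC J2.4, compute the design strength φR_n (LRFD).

t_e = 0.707 × 12 = 8.484 mm; A_we = 8.484 × 90 = 763.6 mm².
Directional factor: 1.0 + 0.5 sin^1.5(90°) = 1.5.
F_nw = 0.6 × 430 × 1.5 = 387 MPa.
φR_n = 0.75 × 387 × 763.6 × 10⁻³ = 221.6 kN.

φR_n ≈ 222 kN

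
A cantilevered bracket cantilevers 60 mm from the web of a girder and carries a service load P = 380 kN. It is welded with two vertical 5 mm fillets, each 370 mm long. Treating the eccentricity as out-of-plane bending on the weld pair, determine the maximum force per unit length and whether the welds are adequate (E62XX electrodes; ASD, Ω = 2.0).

f_max ≈ 716 N/mm; NOT adequate

E62XX → F_EXX = 620 MPa.
L_w = 2 × 370 = 740 mm; section modulus (unit throat) S = 2 × L²/6 = 45630 mm².
Direct shear f_v = P/L_w = 380×10³/740 = 513.5 N/mm.
Moment M = P × e = 380×10³ × 60 = 22800000 N·mm; bending f_b = M/S = 499.6 N/mm.
f_max = √(f_v² + f_b²) = √(513.5² + 499.6²) = 716.5 N/mm.
r_n/Ω = (1/2.0) × 0.6 × 620 × (0.707 × 5) = 657.5 N/mm → NOT adequate.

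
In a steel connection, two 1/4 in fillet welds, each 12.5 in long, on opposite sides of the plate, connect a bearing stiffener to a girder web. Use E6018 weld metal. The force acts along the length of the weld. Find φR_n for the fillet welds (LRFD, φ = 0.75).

E60XX → F_EXX = 60 ksi.
Effective throat t_e = 0.707 × 0.25 = 0.1767 in.
Total length L = 25 in; A_we = 0.1767 × 25 = 4.419 in².
F_nw = 0.6 F_EXX = 0.6 × 60 = 36 ksi.
φR_n = 0.75 × 36 × 4.419 = 119.3 kip.

φR_n ≈ 119 kip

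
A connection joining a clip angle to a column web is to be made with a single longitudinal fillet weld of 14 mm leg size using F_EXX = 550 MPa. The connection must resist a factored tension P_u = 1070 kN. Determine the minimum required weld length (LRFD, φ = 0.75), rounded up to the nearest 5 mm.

Throat t_e = 0.707 × 14 = 9.898 mm.
φr_n = 0.75 × 0.6 × 550 × 9.898 × 10⁻³ = 2.45 kN/mm.
L_req = P_u / φr_n = 1070 / 2.45 = 436.8 mm total.
Round up → use L = 440 mm.

L = 440 mm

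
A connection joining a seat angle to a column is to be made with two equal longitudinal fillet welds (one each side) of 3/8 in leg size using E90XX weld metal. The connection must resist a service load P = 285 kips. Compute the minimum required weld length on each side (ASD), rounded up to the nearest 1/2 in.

E90XX → F_EXX = 90 ksi.
Throat t_e = 0.707 × 0.375 = 0.2651 in.
r_n/Ω = (0.6 × 90 × 0.2651) / 2.0 = 7.158 kip/in.
L_req = P / (r_n/Ω) = 285 / 7.158 = 39.81 in total.
Per side: 39.81 / 2 = 19.91 in.
Round up → use L = 20 in on each side.

L = 20 in on each side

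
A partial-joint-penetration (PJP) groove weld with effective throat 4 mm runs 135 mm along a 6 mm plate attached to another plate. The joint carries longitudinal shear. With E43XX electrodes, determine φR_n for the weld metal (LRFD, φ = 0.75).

E43XX → F_EXX = 430 MPa.
Effective throat (given) t_e = 4 mm.
A_we = 4 × 135 = 540 mm².
F_nw = 0.6 F_EXX = 258 MPa.
φR_n = 0.75 × 258 × 540 × 10⁻³ = 104.5 kN.

φR_n ≈ 104 kN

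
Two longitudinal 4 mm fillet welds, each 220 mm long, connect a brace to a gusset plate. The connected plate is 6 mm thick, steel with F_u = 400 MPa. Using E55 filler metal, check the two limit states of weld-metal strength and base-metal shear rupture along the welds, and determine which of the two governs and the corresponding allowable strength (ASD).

E55XX → F_EXX = 550 MPa.
t_e = 0.707 × 4 = 2.828 mm; L = 440 mm.
Weld metal: R_n/Ω = (1/2.0) × 0.6 × 550 × 2.828 × 440 × 10⁻³ = 205.3 kN.
Base metal (shear rupture): R_n/Ω = (1/2.0) × 0.6 × 400 × 6 × 440 × 10⁻³ = 316.8 kN.
Governing: weld metal.

R_n/Ω ≈ 205 kN (weld metal governs)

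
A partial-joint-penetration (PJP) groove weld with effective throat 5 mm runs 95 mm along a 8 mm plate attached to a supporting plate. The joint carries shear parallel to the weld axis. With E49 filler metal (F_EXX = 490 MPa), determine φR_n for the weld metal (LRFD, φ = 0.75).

Effective throat (given) t_e = 5 mm.
A_we = 5 × 95 = 475 mm².
F_nw = 0.6 F_EXX = 294 MPa.
φR_n = 0.75 × 294 × 475 × 10⁻³ = 104.7 kN.

φR_n ≈ 105 kN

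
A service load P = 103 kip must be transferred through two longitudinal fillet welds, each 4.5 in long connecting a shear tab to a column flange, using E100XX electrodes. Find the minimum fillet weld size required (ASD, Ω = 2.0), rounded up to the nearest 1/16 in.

E100XX → F_EXX = 100 ksi.
Total weld length L = 9 in.
Required throat t_e = P × Ω / (0.6 F_EXX × L) = 103 × 2.0 / (0.6 × 100 × 9) = 0.3815 in.
Required leg w = t_e / 0.707 = 0.5396 in → use 9/16 in.

w = 9/16 in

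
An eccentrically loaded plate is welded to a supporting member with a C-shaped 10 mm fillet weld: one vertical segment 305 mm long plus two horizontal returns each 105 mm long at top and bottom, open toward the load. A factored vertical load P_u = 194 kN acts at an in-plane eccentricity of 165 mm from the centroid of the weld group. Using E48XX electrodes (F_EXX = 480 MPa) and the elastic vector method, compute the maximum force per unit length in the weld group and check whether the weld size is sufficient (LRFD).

Total weld length L_w = 515 mm. Treat welds as unit-width lines.
Centroid: x̄ = 2×105×52.5 / 515 = 21.41 mm from the vertical weld.
Polar moment about centroid: J = I_x + I_y = [305³/12 + 2×105×152.5²] + [305×21.41² + 2(105³/12 + 105×31.09²)] = 7784000 mm³.
Direct shear f_v = P/L_w = 194×10³ / 515 = 376.7 N/mm (vertical).
Torsion M = P·e = 194×10³ × 165 = 32010000 N·mm.
Critical point at (x, y) = (83.59, 152.5) from centroid. f_tx = M·y/J = 627.1 N/mm; f_ty = M·x/J = 343.8 N/mm.
Resultant f_max = √[f_tx² + (f_v + f_ty)²] = √[627.1² + (376.7 + 343.8)²] = 955.2 N/mm.
Capacity per unit length: φr_n = 0.75 × 0.6 × 480 × (0.707 × 10) = 1527 N/mm.
955.2 ≤ 1527 → adequate.

f_max ≈ 955 N/mm; adequate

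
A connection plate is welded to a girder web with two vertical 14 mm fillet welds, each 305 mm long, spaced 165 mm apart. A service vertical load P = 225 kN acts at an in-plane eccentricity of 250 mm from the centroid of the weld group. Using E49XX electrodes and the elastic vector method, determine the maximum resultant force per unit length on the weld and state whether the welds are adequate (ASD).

f_max ≈ 1310 N/mm; adequate

E49XX → F_EXX = 490 MPa.
Total weld length L_w = 610 mm. Treat welds as unit-width lines.
Polar moment about centroid: J = 2[d³/12 + d(b/2)²] = 2[305³/12 + 305×82.5²] = 8881000 mm³.
Direct shear f_v = P/L_w = 225×10³ / 610 = 368.9 N/mm (vertical).
Torsion M = P·e = 225×10³ × 250 = 56250000 N·mm.
Critical point at (x, y) = (82.5, 152.5) from centroid. f_tx = M·y/J = 965.9 N/mm; f_ty = M·x/J = 522.6 N/mm.
Resultant f_max = √[f_tx² + (f_v + f_ty)²] = √[965.9² + (368.9 + 522.6)²] = 1314 N/mm.
Capacity per unit length: r_n/Ω = (1/2.0) × 0.6 × 490 × (0.707 × 14) = 1455 N/mm.
1314 ≤ 1455 → adequate.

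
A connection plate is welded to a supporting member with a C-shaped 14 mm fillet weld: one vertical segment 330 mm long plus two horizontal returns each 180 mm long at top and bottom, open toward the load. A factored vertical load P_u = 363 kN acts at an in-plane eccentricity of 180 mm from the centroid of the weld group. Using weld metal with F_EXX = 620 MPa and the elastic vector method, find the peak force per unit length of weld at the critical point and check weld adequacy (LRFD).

f_max ≈ 1310 N/mm; adequate

Total weld length L_w = 690 mm. Treat welds as unit-width lines.
Centroid: x̄ = 2×180×90 / 690 = 46.96 mm from the vertical weld.
Polar moment about centroid: J = I_x + I_y = [330³/12 + 2×180×165²] + [330×46.96² + 2(180³/12 + 180×43.04²)] = 15160000 mm³.
Direct shear f_v = P/L_w = 363×10³ / 690 = 526.1 N/mm (vertical).
Torsion M = P·e = 363×10³ × 180 = 65340000 N·mm.
Critical point at (x, y) = (133, 165) from centroid. f_tx = M·y/J = 711 N/mm; f_ty = M·x/J = 573.3 N/mm.
Resultant f_max = √[f_tx² + (f_v + f_ty)²] = √[711² + (526.1 + 573.3)²] = 1309 N/mm.
Capacity per unit length: φr_n = 0.75 × 0.6 × 620 × (0.707 × 14) = 2762 N/mm.
1309 ≤ 2762 → adequate.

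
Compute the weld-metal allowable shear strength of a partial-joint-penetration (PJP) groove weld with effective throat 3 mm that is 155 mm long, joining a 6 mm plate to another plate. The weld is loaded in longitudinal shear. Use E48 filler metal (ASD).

R_n/Ω ≈ 67 kN

E48XX → F_EXX = 480 MPa.
Effective throat (given) t_e = 3 mm.
A_we = 3 × 155 = 465 mm².
F_nw = 0.6 F_EXX = 288 MPa.
R_n/Ω = (288 × 465) / 2.0 × 10⁻³ = 66.96 kN.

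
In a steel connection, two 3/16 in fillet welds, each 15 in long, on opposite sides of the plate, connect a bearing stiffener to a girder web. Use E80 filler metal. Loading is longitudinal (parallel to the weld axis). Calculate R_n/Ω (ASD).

R_n/Ω ≈ 95.4 kips

E80XX → F_EXX = 80 ksi.
Effective throat t_e = 0.707 × 0.1875 = 0.1326 in.
Total length L = 30 in; A_we = 0.1326 × 30 = 3.977 in².
F_nw = 0.6 F_EXX = 0.6 × 80 = 48 ksi.
R_n = 48 × 3.977 = 190.9 kips; R_n/Ω = 190.9/2.0 = 95.45 kips.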